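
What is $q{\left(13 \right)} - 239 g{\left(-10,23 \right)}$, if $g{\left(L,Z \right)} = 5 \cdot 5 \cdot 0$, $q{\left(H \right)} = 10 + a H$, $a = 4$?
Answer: $62$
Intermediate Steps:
$q{\left(H \right)} = 10 + 4 H$
$g{\left(L,Z \right)} = 0$ ($g{\left(L,Z \right)} = 25 \cdot 0 = 0$)
$q{\left(13 \right)} - 239 g{\left(-10,23 \right)} = \left(10 + 4 \cdot 13\right) - 0 = \left(10 + 52\right) + 0 = 62 + 0 = 62$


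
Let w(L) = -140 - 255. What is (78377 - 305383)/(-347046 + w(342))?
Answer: 227006/347441 ≈ 0.65337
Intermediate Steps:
w(L) = -395
(78377 - 305383)/(-347046 + w(342)) = (78377 - 305383)/(-347046 - 395) = -227006/(-347441) = -227006*(-1/347441) = 227006/347441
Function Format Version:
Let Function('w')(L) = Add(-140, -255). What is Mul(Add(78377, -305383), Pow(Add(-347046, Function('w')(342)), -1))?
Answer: Rational(227006, 347441) ≈ 0.65337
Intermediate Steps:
Function('w')(L) = -395
Mul(Add(78377, -305383), Pow(Add(-347046, Function('w')(342)), -1)) = Mul(Add(78377, -305383), Pow(Add(-347046, -395), -1)) = Mul(-227006, Pow(-347441, -1)) = Mul(-227006, Rational(-1, 347441)) = Rational(227006, 347441)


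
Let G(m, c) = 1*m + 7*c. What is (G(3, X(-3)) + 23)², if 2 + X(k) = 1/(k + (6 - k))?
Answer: 6241/36 ≈ 173.36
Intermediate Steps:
X(k) = -11/6 (X(k) = -2 + 1/(k + (6 - k)) = -2 + 1/6 = -2 + ⅙ = -11/6)
G(m, c) = m + 7*c
(G(3, X(-3)) + 23)² = ((3 + 7*(-11/6)) + 23)² = ((3 - 77/6) + 23)² = (-59/6 + 23)² = (79/6)² = 6241/36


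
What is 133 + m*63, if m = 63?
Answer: 4102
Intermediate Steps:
133 + m*63 = 133 + 63*63 = 133 + 3969 = 4102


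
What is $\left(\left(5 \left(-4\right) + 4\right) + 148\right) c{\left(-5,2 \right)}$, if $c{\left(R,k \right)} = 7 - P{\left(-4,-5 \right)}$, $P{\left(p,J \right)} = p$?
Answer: $1452$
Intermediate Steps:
$c{\left(R,k \right)} = 11$ ($c{\left(R,k \right)} = 7 - -4 = 7 + 4 = 11$)
$\left(\left(5 \left(-4\right) + 4\right) + 148\right) c{\left(-5,2 \right)} = \left(\left(5 \left(-4\right) + 4\right) + 148\right) 11 = \left(\left(-20 + 4\right) + 148\right) 11 = \left(-16 + 148\right) 11 = 132 \cdot 11 = 1452$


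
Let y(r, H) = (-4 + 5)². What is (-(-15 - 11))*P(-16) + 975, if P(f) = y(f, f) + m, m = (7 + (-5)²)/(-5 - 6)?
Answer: 10179/11 ≈ 925.36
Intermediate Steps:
y(r, H) = 1 (y(r, H) = 1² = 1)
m = -32/11 (m = (7 + 25)/(-11) = 32*(-1/11) = -32/11 ≈ -2.9091)
P(f) = -21/11 (P(f) = 1 - 32/11 = -21/11)
(-(-15 - 11))*P(-16) + 975 = -(-15 - 11)*(-21/11) + 975 = -1*(-26)*(-21/11) + 975 = 26*(-21/11) + 975 = -546/11 + 975 = 10179/11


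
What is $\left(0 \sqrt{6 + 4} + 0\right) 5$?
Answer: $0$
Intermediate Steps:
$\left(0 \sqrt{6 + 4} + 0\right) 5 = \left(0 \sqrt{10} + 0\right) 5 = \left(0 + 0\right) 5 = 0 \cdot 5 = 0$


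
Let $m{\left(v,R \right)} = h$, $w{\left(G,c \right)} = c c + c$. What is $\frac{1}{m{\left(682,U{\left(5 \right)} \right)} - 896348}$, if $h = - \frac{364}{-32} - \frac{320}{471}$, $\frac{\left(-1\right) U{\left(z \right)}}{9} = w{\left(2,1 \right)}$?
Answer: $- \frac{3768}{3377398963} \approx -1.1157 \cdot 10^{-6}$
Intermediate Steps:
$w{\left(G,c \right)} = c + c^{2}$ ($w{\left(G,c \right)} = c^{2} + c = c + c^{2}$)
$U{\left(z \right)} = -18$ ($U{\left(z \right)} = - 9 \cdot 1 \left(1 + 1\right) = - 9 \cdot 1 \cdot 2 = \left(-9\right) 2 = -18$)
$h = \frac{40301}{3768}$ ($h = \left(-364\right) \left(- \frac{1}{32}\right) - \frac{320}{471} = \frac{91}{8} - \frac{320}{471} = \frac{40301}{3768} \approx 10.696$)
$m{\left(v,R \right)} = \frac{40301}{3768}$
$\frac{1}{m{\left(682,U{\left(5 \right)} \right)} - 896348} = \frac{1}{\frac{40301}{3768} - 896348} = \frac{1}{- \frac{3377398963}{3768}} = - \frac{3768}{3377398963}$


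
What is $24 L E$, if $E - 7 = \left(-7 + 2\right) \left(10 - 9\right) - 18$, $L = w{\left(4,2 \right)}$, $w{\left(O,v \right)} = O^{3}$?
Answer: $-24576$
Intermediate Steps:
$L = 64$ ($L = 4^{3} = 64$)
$E = -16$ ($E = 7 - \left(18 - \left(-7 + 2\right) \left(10 - 9\right)\right) = 7 - 23 = -16$)
$24 L E = 24 \cdot 64 \left(-16\right) = 1536 \left(-16\right) = -24576$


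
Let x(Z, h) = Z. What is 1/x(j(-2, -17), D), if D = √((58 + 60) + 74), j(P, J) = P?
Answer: -½ ≈ -0.50000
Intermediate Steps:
D = 8*√3 (D = √(118 + 74) = √192 = 8*√3 ≈ 13.856)
1/x(j(-2, -17), D) = 1/(-2) = -½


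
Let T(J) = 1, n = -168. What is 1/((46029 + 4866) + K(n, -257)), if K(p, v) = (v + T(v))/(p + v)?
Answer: 425/21630631 ≈ 1.9648e-5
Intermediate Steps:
K(p, v) = (1 + v)/(p + v) (K(p, v) = (v + 1)/(p + v) = (1 + v)/(p + v))
1/((46029 + 4866) + K(n, -257)) = 1/((46029 + 4866) + (1 - 257)/(-168 - 257)) = 1/(50895 - 256/(-425)) = 1/(50895 - 1/425*(-256)) = 1/(50895 + 256/425) = 1/(21630631/425) = 425/21630631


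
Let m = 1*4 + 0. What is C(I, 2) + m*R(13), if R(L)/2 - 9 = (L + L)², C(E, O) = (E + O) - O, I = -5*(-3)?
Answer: 5495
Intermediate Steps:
I = 15
C(E, O) = E
R(L) = 18 + 8*L² (R(L) = 18 + 2*(L + L)² = 18 + 2*(2*L)² = 18 + 2*(4*L²) = 18 + 8*L²)
m = 4 (m = 4 + 0 = 4)
C(I, 2) + m*R(13) = 15 + 4*(18 + 8*13²) = 15 + 4*(18 + 8*169) = 15 + 4*(18 + 1352) = 15 + 4*1370 = 15 + 5480 = 5495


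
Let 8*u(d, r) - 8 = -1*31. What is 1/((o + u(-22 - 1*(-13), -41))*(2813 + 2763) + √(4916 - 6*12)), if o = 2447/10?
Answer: 33710405/45455656089461 - 50*√1211/45455656089461 ≈ 7.4157e-7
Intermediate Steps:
o = 2447/10 (o = 2447*(⅒) = 2447/10 ≈ 244.70)
u(d, r) = -23/8 (u(d, r) = 1 + (-1*31)/8 = 1 + (⅛)*(-31) = 1 - 31/8 = -23/8)
1/((o + u(-22 - 1*(-13), -41))*(2813 + 2763) + √(4916 - 6*12)) = 1/((2447/10 - 23/8)*(2813 + 2763) + √(4916 - 6*12)) = 1/((9673/40)*5576 + √(4916 - 72)) = 1/(6742081/5 + √4844) = 1/(6742081/5 + 2*√1211)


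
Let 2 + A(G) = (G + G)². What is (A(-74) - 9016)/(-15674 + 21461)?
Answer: 12886/5787 ≈ 2.2267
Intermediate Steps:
A(G) = -2 + 4*G² (A(G) = -2 + (G + G)² = -2 + (2*G)² = -2 + 4*G²)
(A(-74) - 9016)/(-15674 + 21461) = ((-2 + 4*(-74)²) - 9016)/(-15674 + 21461) = ((-2 + 4*5476) - 9016)/5787 = ((-2 + 21904) - 9016)*(1/5787) = (21902 - 9016)*(1/5787) = 12886*(1/5787) = 12886/5787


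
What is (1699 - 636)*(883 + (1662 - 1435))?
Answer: 1179930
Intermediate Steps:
(1699 - 636)*(883 + (1662 - 1435)) = 1063*(883 + 227) = 1063*1110 = 1179930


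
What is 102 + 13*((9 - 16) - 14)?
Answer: -171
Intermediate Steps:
102 + 13*((9 - 16) - 14) = 102 + 13*(-7 - 14) = 102 + 13*(-21) = 102 - 273 = -171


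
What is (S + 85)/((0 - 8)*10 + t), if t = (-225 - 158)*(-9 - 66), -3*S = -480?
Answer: 49/5729 ≈ 0.0085530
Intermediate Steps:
S = 160 (S = -⅓*(-480) = 160)
t = 28725 (t = -383*(-75) = 28725)
(S + 85)/((0 - 8)*10 + t) = (160 + 85)/((0 - 8)*10 + 28725) = 245/(-8*10 + 28725) = 245/(-80 + 28725) = 245/28645 = 245*(1/28645) = 49/5729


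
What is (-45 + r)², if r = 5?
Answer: 1600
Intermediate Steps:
(-45 + r)² = (-45 + 5)² = (-40)² = 1600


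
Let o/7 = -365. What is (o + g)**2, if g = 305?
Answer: 5062500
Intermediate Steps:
o = -2555 (o = 7*(-365) = -2555)
(o + g)**2 = (-2555 + 305)**2 = (-2250)**2 = 5062500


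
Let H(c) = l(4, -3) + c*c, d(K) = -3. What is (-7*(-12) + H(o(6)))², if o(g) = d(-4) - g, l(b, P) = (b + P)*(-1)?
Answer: 26896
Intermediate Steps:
l(b, P) = -P - b (l(b, P) = (P + b)*(-1) = -P - b)
o(g) = -3 - g
H(c) = -1 + c² (H(c) = (-1*(-3) - 1*4) + c*c = (3 - 4) + c² = -1 + c²)
(-7*(-12) + H(o(6)))² = (-7*(-12) + (-1 + (-3 - 1*6)²))² = (84 + (-1 + (-3 - 6)²))² = (84 + (-1 + (-9)²))² = (84 + (-1 + 81))² = (84 + 80)² = 164² = 26896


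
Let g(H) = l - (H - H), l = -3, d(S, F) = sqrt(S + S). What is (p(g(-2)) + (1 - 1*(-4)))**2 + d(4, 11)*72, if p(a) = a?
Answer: 4 + 144*sqrt(2) ≈ 207.65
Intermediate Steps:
d(S, F) = sqrt(2)*sqrt(S) (d(S, F) = sqrt(2*S) = sqrt(2)*sqrt(S))
g(H) = -3 (g(H) = -3 - (H - H) = -3 - 1*0 = -3 + 0 = -3)
(p(g(-2)) + (1 - 1*(-4)))**2 + d(4, 11)*72 = (-3 + (1 - 1*(-4)))**2 + (sqrt(2)*sqrt(4))*72 = (-3 + (1 + 4))**2 + (sqrt(2)*2)*72 = (-3 + 5)**2 + (2*sqrt(2))*72 = 2**2 + 144*sqrt(2) = 4 + 144*sqrt(2)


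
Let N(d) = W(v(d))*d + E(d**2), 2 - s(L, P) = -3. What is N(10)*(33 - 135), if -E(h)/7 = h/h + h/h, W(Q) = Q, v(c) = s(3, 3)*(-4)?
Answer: 21828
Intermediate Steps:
s(L, P) = 5 (s(L, P) = 2 - 1*(-3) = 2 + 3 = 5)
v(c) = -20 (v(c) = 5*(-4) = -20)
E(h) = -14 (E(h) = -7*(h/h + h/h) = -7*(1 + 1) = -7*2 = -14)
N(d) = -14 - 20*d (N(d) = -20*d - 14 = -14 - 20*d)
N(10)*(33 - 135) = (-14 - 20*10)*(33 - 135) = (-14 - 200)*(-102) = -214*(-102) = 21828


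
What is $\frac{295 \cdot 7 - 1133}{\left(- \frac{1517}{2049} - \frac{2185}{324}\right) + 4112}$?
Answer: $\frac{206244144}{908296513} \approx 0.22707$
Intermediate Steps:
$\frac{295 \cdot 7 - 1133}{\left(- \frac{1517}{2049} - \frac{2185}{324}\right) + 4112} = \frac{2065 - 1133}{\left(\left(-1517\right) \frac{1}{2049} - \frac{2185}{324}\right) + 4112} = \frac{932}{\left(- \frac{1517}{2049} - \frac{2185}{324}\right) + 4112} = \frac{932}{- \frac{1656191}{221292} + 4112} = \frac{932}{\frac{908296513}{221292}} = 932 \cdot \frac{221292}{908296513} = \frac{206244144}{908296513}$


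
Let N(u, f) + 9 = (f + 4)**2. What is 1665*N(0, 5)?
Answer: 119880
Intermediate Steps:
N(u, f) = -9 + (4 + f)**2 (N(u, f) = -9 + (f + 4)**2 = -9 + (4 + f)**2)
1665*N(0, 5) = 1665*(-9 + (4 + 5)**2) = 1665*(-9 + 9**2) = 1665*(-9 + 81) = 1665*72 = 119880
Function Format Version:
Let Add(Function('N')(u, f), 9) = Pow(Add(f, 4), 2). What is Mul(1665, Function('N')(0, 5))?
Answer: 119880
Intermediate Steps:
Function('N')(u, f) = Add(-9, Pow(Add(4, f), 2)) (Function('N')(u, f) = Add(-9, Pow(Add(f, 4), 2)) = Add(-9, Pow(Add(4, f), 2)))
Mul(1665, Function('N')(0, 5)) = Mul(1665, Add(-9, Pow(Add(4, 5), 2))) = Mul(1665, Add(-9, Pow(9, 2))) = Mul(1665, Add(-9, 81)) = Mul(1665, 72) = 119880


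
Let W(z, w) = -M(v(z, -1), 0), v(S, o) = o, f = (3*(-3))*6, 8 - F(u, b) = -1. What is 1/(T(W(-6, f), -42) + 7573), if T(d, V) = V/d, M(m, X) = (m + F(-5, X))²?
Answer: 32/242357 ≈ 0.00013204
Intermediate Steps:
F(u, b) = 9 (F(u, b) = 8 - 1*(-1) = 8 + 1 = 9)
f = -54 (f = -9*6 = -54)
M(m, X) = (9 + m)² (M(m, X) = (m + 9)² = (9 + m)²)
W(z, w) = -64 (W(z, w) = -(9 - 1)² = -1*8² = -1*64 = -64)
1/(T(W(-6, f), -42) + 7573) = 1/(-42/(-64) + 7573) = 1/(-42*(-1/64) + 7573) = 1/(21/32 + 7573) = 1/(242357/32) = 32/242357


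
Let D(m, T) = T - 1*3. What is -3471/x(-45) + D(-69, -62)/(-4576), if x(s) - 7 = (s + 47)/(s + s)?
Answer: -27489535/55264 ≈ -497.42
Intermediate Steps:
x(s) = 7 + (47 + s)/(2*s) (x(s) = 7 + (s + 47)/(s + s) = 7 + (47 + s)/((2*s)) = 7 + (47 + s)*(1/(2*s)) = 7 + (47 + s)/(2*s))
D(m, T) = -3 + T (D(m, T) = T - 3 = -3 + T)
-3471/x(-45) + D(-69, -62)/(-4576) = -3471*(-90/(47 + 15*(-45))) + (-3 - 62)/(-4576) = -3471*(-90/(47 - 675)) - 65*(-1/4576) = -3471/((½)*(-1/45)*(-628)) + 5/352 = -3471/314/45 + 5/352 = -3471*45/314 + 5/352 = -156195/314 + 5/352 = -27489535/55264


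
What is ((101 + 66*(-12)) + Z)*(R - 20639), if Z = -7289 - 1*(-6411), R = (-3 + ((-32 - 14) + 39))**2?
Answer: 32225691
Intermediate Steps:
R = 100 (R = (-3 + (-46 + 39))**2 = (-3 - 7)**2 = (-10)**2 = 100)
Z = -878 (Z = -7289 + 6411 = -878)
((101 + 66*(-12)) + Z)*(R - 20639) = ((101 + 66*(-12)) - 878)*(100 - 20639) = ((101 - 792) - 878)*(-20539) = (-691 - 878)*(-20539) = -1569*(-20539) = 32225691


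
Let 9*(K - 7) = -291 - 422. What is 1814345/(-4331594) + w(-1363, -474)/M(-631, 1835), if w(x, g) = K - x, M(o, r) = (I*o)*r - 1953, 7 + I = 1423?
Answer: -26772713862851363/63917451623413098 ≈ -0.41886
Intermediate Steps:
K = -650/9 (K = 7 + (-291 - 422)/9 = 7 + (⅑)*(-713) = 7 - 713/9 = -650/9 ≈ -72.222)
I = 1416 (I = -7 + 1423 = 1416)
M(o, r) = -1953 + 1416*o*r (M(o, r) = (1416*o)*r - 1953 = 1416*o*r - 1953 = -1953 + 1416*o*r)
w(x, g) = -650/9 - x
1814345/(-4331594) + w(-1363, -474)/M(-631, 1835) = 1814345/(-4331594) + (-650/9 - 1*(-1363))/(-1953 + 1416*(-631)*1835) = 1814345*(-1/4331594) + (-650/9 + 1363)/(-1953 - 1639565160) = -1814345/4331594 + (11617/9)/(-1639567113) = -1814345/4331594 + (11617/9)*(-1/1639567113) = -1814345/4331594 - 11617/14756104017 = -26772713862851363/63917451623413098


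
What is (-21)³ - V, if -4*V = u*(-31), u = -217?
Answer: -30317/4 ≈ -7579.3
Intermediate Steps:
V = -6727/4 (V = -(-217)*(-31)/4 = -¼*6727 = -6727/4 ≈ -1681.8)
(-21)³ - V = (-21)³ - 1*(-6727/4) = -9261 + 6727/4 = -30317/4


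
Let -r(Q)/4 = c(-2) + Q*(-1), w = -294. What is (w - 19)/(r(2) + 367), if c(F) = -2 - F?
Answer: -313/375 ≈ -0.83467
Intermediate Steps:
r(Q) = 4*Q (r(Q) = -4*((-2 - 1*(-2)) + Q*(-1)) = -4*((-2 + 2) - Q) = -4*(0 - Q) = -(-4)*Q = 4*Q)
(w - 19)/(r(2) + 367) = (-294 - 19)/(4*2 + 367) = -313/(8 + 367) = -313/375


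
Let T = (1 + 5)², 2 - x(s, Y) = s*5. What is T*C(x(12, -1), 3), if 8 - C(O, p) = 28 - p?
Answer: -612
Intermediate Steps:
x(s, Y) = 2 - 5*s (x(s, Y) = 2 - s*5 = 2 - 5*s)
C(O, p) = -20 + p (C(O, p) = 8 - (28 - p) = 8 + (-28 + p) = -20 + p)
T = 36 (T = 6² = 36)
T*C(x(12, -1), 3) = 36*(-20 + 3) = 36*(-17) = -612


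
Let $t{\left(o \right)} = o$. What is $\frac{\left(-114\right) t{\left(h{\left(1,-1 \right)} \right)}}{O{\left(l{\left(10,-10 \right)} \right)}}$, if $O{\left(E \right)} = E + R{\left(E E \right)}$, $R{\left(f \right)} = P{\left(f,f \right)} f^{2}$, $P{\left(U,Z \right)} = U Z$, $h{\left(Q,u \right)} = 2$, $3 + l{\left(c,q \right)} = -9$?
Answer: $- \frac{19}{35831807} \approx -5.3026 \cdot 10^{-7}$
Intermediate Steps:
$l{\left(c,q \right)} = -12$ ($l{\left(c,q \right)} = -3 - 9 = -12$)
$R{\left(f \right)} = f^{4}$ ($R{\left(f \right)} = f f f^{2} = f^{2} f^{2} = f^{4}$)
$O{\left(E \right)} = E + E^{8}$ ($O{\left(E \right)} = E + \left(E E\right)^{4} = E + \left(E^{2}\right)^{4} = E + E^{8}$)
$\frac{\left(-114\right) t{\left(h{\left(1,-1 \right)} \right)}}{O{\left(l{\left(10,-10 \right)} \right)}} = \frac{\left(-114\right) 2}{-12 + \left(-12\right)^{8}} = - \frac{228}{-12 + 429981696} = - \frac{228}{429981684} = \left(-228\right) \frac{1}{429981684} = - \frac{19}{35831807}$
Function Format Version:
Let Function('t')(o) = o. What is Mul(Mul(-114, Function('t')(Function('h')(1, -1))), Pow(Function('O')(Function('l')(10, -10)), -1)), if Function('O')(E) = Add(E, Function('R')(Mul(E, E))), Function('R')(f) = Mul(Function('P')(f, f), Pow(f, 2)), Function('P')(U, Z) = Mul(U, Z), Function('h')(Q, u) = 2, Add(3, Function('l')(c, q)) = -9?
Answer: Rational(-19, 35831807) ≈ -5.3026e-7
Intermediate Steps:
Function('l')(c, q) = -12 (Function('l')(c, q) = Add(-3, -9) = -12)
Function('R')(f) = Pow(f, 4) (Function('R')(f) = Mul(Mul(f, f), Pow(f, 2)) = Mul(Pow(f, 2), Pow(f, 2)) = Pow(f, 4))
Function('O')(E) = Add(E, Pow(E, 8)) (Function('O')(E) = Add(E, Pow(Mul(E, E), 4)) = Add(E, Pow(Pow(E, 2), 4)) = Add(E, Pow(E, 8)))
Mul(Mul(-114, Function('t')(Function('h')(1, -1))), Pow(Function('O')(Function('l')(10, -10)), -1)) = Mul(Mul(-114, 2), Pow(Add(-12, Pow(-12, 8)), -1)) = Mul(-228, Pow(Add(-12, 429981696), -1)) = Mul(-228, Pow(429981684, -1)) = Mul(-228, Rational(1, 429981684)) = Rational(-19, 35831807)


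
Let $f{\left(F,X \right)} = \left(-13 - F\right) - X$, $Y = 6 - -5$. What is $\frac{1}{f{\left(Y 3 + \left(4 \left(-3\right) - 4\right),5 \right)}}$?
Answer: $- \frac{1}{35} \approx -0.028571$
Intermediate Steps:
$Y = 11$ ($Y = 6 + 5 = 11$)
$f{\left(F,X \right)} = -13 - F - X$
$\frac{1}{f{\left(Y 3 + \left(4 \left(-3\right) - 4\right),5 \right)}} = \frac{1}{-13 - \left(11 \cdot 3 + \left(4 \left(-3\right) - 4\right)\right) - 5} = \frac{1}{-13 - \left(33 - 16\right) - 5} = \frac{1}{-13 - 17 - 5} = \frac{1}{-35} = - \frac{1}{35}$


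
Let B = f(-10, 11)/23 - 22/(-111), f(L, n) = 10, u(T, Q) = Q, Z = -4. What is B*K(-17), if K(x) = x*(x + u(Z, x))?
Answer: 934048/2553 ≈ 365.86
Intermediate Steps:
K(x) = 2*x² (K(x) = x*(x + x) = x*(2*x) = 2*x²)
B = 1616/2553 (B = 10/23 - 22/(-111) = 10*(1/23) - 22*(-1/111) = 10/23 + 22/111 = 1616/2553 ≈ 0.63298)
B*K(-17) = 1616*(2*(-17)²)/2553 = 1616*(2*289)/2553 = (1616/2553)*578 = 934048/2553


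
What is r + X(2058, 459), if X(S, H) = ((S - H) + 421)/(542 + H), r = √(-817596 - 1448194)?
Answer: 2020/1001 + I*√2265790 ≈ 2.018 + 1505.3*I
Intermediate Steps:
r = I*√2265790 (r = √(-2265790) = I*√2265790 ≈ 1505.3*I)
X(S, H) = (421 + S - H)/(542 + H)
r + X(2058, 459) = I*√2265790 + (421 + 2058 - 1*459)/(542 + 459) = I*√2265790 + (421 + 2058 - 459)/1001 = I*√2265790 + (1/1001)*2020 = I*√2265790 + 2020/1001 = 2020/1001 + I*√2265790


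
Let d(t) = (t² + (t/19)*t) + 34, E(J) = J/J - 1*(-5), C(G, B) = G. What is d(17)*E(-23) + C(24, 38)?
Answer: 39012/19 ≈ 2053.3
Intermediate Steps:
E(J) = 6 (E(J) = 1 + 5 = 6)
d(t) = 34 + 20*t²/19 (d(t) = (t² + (t*(1/19))*t) + 34 = (t² + (t/19)*t) + 34 = (t² + t²/19) + 34 = 20*t²/19 + 34 = 34 + 20*t²/19)
d(17)*E(-23) + C(24, 38) = (34 + (20/19)*17²)*6 + 24 = (34 + (20/19)*289)*6 + 24 = (34 + 5780/19)*6 + 24 = (6426/19)*6 + 24 = 38556/19 + 24 = 39012/19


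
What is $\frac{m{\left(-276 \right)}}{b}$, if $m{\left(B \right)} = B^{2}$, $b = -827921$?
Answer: $- \frac{76176}{827921} \approx -0.092009$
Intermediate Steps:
$\frac{m{\left(-276 \right)}}{b} = \frac{\left(-276\right)^{2}}{-827921} = 76176 \left(- \frac{1}{827921}\right) = - \frac{76176}{827921}$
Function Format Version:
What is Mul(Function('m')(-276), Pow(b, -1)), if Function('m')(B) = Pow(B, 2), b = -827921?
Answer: Rational(-76176, 827921) ≈ -0.092009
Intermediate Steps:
Mul(Function('m')(-276), Pow(b, -1)) = Mul(Pow(-276, 2), Pow(-827921, -1)) = Mul(76176, Rational(-1, 827921)) = Rational(-76176, 827921)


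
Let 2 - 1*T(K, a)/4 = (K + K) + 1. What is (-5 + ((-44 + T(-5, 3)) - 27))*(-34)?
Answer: 1088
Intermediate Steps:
T(K, a) = 4 - 8*K (T(K, a) = 8 - 4*((K + K) + 1) = 8 - 4*(2*K + 1) = 8 - 4*(1 + 2*K) = 8 + (-4 - 8*K) = 4 - 8*K)
(-5 + ((-44 + T(-5, 3)) - 27))*(-34) = (-5 + ((-44 + (4 - 8*(-5))) - 27))*(-34) = (-5 + ((-44 + (4 + 40)) - 27))*(-34) = (-5 + ((-44 + 44) - 27))*(-34) = (-5 + (0 - 27))*(-34) = (-5 - 27)*(-34) = -32*(-34) = 1088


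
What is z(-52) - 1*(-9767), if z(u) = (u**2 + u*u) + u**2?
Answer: 17879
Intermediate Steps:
z(u) = 3*u**2 (z(u) = (u**2 + u**2) + u**2 = 2*u**2 + u**2 = 3*u**2)
z(-52) - 1*(-9767) = 3*(-52)**2 - 1*(-9767) = 3*2704 + 9767 = 8112 + 9767 = 17879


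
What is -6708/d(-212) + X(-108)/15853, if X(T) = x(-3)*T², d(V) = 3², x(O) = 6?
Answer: -35237356/47559 ≈ -740.92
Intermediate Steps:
d(V) = 9
X(T) = 6*T²
-6708/d(-212) + X(-108)/15853 = -6708/9 + (6*(-108)²)/15853 = -6708*⅑ + (6*11664)*(1/15853) = -2236/3 + 69984*(1/15853) = -2236/3 + 69984/15853 = -35237356/47559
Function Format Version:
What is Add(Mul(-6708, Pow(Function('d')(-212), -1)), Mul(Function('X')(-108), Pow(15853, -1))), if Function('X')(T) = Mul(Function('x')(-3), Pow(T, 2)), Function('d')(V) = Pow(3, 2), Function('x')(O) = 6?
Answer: Rational(-35237356, 47559) ≈ -740.92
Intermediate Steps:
Function('d')(V) = 9
Function('X')(T) = Mul(6, Pow(T, 2))
Add(Mul(-6708, Pow(Function('d')(-212), -1)), Mul(Function('X')(-108), Pow(15853, -1))) = Add(Mul(-6708, Pow(9, -1)), Mul(Mul(6, Pow(-108, 2)), Pow(15853, -1))) = Add(Mul(-6708, Rational(1, 9)), Mul(Mul(6, 11664), Rational(1, 15853))) = Add(Rational(-2236, 3), Mul(69984, Rational(1, 15853))) = Add(Rational(-2236, 3), Rational(69984, 15853)) = Rational(-35237356, 47559)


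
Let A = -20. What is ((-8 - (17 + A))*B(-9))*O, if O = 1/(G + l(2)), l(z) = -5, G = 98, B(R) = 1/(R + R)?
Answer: 5/1674 ≈ 0.0029869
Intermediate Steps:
B(R) = 1/(2*R)
O = 1/93 (O = 1/(98 - 5) = 1/93 ≈ 0.010753)
((-8 - (17 + A))*B(-9))*O = ((-8 - (17 - 20))*((½)/(-9)))*(1/93) = ((-8 - 1*(-3))*((½)*(-⅑)))*(1/93) = ((-8 + 3)*(-1/18))*(1/93) = -5*(-1/18)*(1/93) = (5/18)*(1/93) = 5/1674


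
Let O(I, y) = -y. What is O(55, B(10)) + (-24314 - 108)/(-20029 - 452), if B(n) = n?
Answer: -180388/20481 ≈ -8.8076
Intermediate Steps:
O(55, B(10)) + (-24314 - 108)/(-20029 - 452) = -1*10 + (-24314 - 108)/(-20029 - 452) = -10 - 24422/(-20481) = -10 - 24422*(-1/20481) = -10 + 24422/20481 = -180388/20481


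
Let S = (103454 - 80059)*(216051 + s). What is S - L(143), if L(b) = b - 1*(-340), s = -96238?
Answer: 2803024652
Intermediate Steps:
L(b) = 340 + b (L(b) = b + 340 = 340 + b)
S = 2803025135 (S = (103454 - 80059)*(216051 - 96238) = 23395*119813 = 2803025135)
S - L(143) = 2803025135 - (340 + 143) = 2803025135 - 1*483 = 2803025135 - 483 = 2803024652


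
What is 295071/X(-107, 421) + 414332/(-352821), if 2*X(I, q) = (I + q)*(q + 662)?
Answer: 11219320333/19996835817 ≈ 0.56106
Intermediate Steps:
X(I, q) = (662 + q)*(I + q)/2 (X(I, q) = ((I + q)*(q + 662))/2 = ((I + q)*(662 + q))/2 = ((662 + q)*(I + q))/2 = (662 + q)*(I + q)/2)
295071/X(-107, 421) + 414332/(-352821) = 295071/((½)*421² + 331*(-107) + 331*421 + (½)*(-107)*421) + 414332/(-352821) = 295071/((½)*177241 - 35417 + 139351 - 45047/2) + 414332*(-1/352821) = 295071/(177241/2 - 35417 + 139351 - 45047/2) - 414332/352821 = 295071/170031 - 414332/352821 = 295071*(1/170031) - 414332/352821 = 98357/56677 - 414332/352821 = 11219320333/19996835817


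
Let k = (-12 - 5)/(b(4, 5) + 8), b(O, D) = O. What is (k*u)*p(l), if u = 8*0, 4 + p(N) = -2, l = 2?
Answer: 0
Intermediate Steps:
p(N) = -6 (p(N) = -4 - 2 = -6)
u = 0
k = -17/12 (k = (-12 - 5)/(4 + 8) = -17/12 ≈ -1.4167)
(k*u)*p(l) = -17/12*0*(-6) = 0*(-6) = 0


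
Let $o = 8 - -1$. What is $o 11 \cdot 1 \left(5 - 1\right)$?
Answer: $396$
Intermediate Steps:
$o = 9$ ($o = 8 + 1 = 9$)
$o 11 \cdot 1 \left(5 - 1\right) = 9 \cdot 11 \cdot 1 \left(5 - 1\right) = 99 \cdot 1 \cdot 4 = 99 \cdot 4 = 396$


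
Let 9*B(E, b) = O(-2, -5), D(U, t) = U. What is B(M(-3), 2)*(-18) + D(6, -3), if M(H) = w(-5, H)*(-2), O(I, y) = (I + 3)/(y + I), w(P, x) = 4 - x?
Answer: 44/7 ≈ 6.2857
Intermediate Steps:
O(I, y) = (3 + I)/(I + y)
M(H) = -8 + 2*H (M(H) = (4 - H)*(-2) = -8 + 2*H)
B(E, b) = -1/63 (B(E, b) = ((3 - 2)/(-2 - 5))/9 = (1/(-7))/9 = (-⅐*1)/9 = (⅑)*(-⅐) = -1/63)
B(M(-3), 2)*(-18) + D(6, -3) = -1/63*(-18) + 6 = 2/7 + 6 = 44/7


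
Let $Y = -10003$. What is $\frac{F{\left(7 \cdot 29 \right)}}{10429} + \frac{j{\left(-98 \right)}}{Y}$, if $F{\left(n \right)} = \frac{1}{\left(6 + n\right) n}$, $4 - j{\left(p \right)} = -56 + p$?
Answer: $- \frac{9987205273}{632291320507} \approx -0.015795$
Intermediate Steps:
$j{\left(p \right)} = 60 - p$ ($j{\left(p \right)} = 4 - \left(-56 + p\right) = 60 - p$)
$F{\left(n \right)} = \frac{1}{n \left(6 + n\right)}$
$\frac{F{\left(7 \cdot 29 \right)}}{10429} + \frac{j{\left(-98 \right)}}{Y} = \frac{\frac{1}{7 \cdot 29} \frac{1}{6 + 7 \cdot 29}}{10429} + \frac{60 - -98}{-10003} = \frac{1}{203 \left(6 + 203\right)} \frac{1}{10429} + \left(60 + 98\right) \left(- \frac{1}{10003}\right) = \frac{1}{203 \cdot 209} \cdot \frac{1}{10429} + 158 \left(- \frac{1}{10003}\right) = \frac{1}{203} \cdot \frac{1}{209} \cdot \frac{1}{10429} - \frac{158}{10003} = \frac{1}{42427} \cdot \frac{1}{10429} - \frac{158}{10003} = \frac{1}{442471183} - \frac{158}{10003} = - \frac{9987205273}{632291320507}$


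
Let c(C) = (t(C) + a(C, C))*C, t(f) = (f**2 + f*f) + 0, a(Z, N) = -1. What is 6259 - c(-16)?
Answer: 14435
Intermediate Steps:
t(f) = 2*f**2 (t(f) = (f**2 + f**2) + 0 = 2*f**2 + 0 = 2*f**2)
c(C) = C*(-1 + 2*C**2) (c(C) = (2*C**2 - 1)*C = (-1 + 2*C**2)*C = C*(-1 + 2*C**2))
6259 - c(-16) = 6259 - (-1*(-16) + 2*(-16)**3) = 6259 - (16 + 2*(-4096)) = 6259 - (16 - 8192) = 6259 - 1*(-8176) = 6259 + 8176 = 14435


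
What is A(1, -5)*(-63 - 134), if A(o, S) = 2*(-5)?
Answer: 1970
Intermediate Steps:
A(o, S) = -10
A(1, -5)*(-63 - 134) = -10*(-63 - 134) = -10*(-197) = 1970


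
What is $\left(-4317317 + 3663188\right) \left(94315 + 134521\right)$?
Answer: $-149688263844$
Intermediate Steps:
$\left(-4317317 + 3663188\right) \left(94315 + 134521\right) = \left(-654129\right) 228836 = -149688263844$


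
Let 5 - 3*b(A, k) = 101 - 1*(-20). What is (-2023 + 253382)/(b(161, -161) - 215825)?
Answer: -754077/647591 ≈ -1.1644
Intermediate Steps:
b(A, k) = -116/3 (b(A, k) = 5/3 - (101 - 1*(-20))/3 = 5/3 - (101 + 20)/3 = 5/3 - 1/3*121 = 5/3 - 121/3 = -116/3)
(-2023 + 253382)/(b(161, -161) - 215825) = (-2023 + 253382)/(-116/3 - 215825) = 251359/(-647591/3) = 251359*(-3/647591) = -754077/647591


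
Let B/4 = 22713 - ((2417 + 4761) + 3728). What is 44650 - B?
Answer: -2578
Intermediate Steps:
B = 47228 (B = 4*(22713 - ((2417 + 4761) + 3728)) = 4*(22713 - (7178 + 3728)) = 4*(22713 - 1*10906) = 4*(22713 - 10906) = 4*11807 = 47228)
44650 - B = 44650 - 1*47228 = 44650 - 47228 = -2578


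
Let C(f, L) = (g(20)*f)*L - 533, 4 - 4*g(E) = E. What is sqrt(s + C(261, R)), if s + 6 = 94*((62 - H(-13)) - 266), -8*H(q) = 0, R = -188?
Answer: sqrt(176557) ≈ 420.19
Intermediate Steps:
g(E) = 1 - E/4
H(q) = 0 (H(q) = -1/8*0 = 0)
C(f, L) = -533 - 4*L*f (C(f, L) = ((1 - 1/4*20)*f)*L - 533 = ((1 - 5)*f)*L - 533 = (-4*f)*L - 533 = -4*L*f - 533 = -533 - 4*L*f)
s = -19182 (s = -6 + 94*((62 - 1*0) - 266) = -6 + 94*((62 + 0) - 266) = -6 + 94*(62 - 266) = -6 + 94*(-204) = -6 - 19176 = -19182)
sqrt(s + C(261, R)) = sqrt(-19182 + (-533 - 4*(-188)*261)) = sqrt(-19182 + (-533 + 196272)) = sqrt(-19182 + 195739) = sqrt(176557)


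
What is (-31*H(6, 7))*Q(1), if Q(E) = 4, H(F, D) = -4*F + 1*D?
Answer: 2108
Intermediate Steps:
H(F, D) = D - 4*F (H(F, D) = -4*F + D = D - 4*F)
(-31*H(6, 7))*Q(1) = -31*(7 - 4*6)*4 = -31*(7 - 24)*4 = -31*(-17)*4 = 527*4 = 2108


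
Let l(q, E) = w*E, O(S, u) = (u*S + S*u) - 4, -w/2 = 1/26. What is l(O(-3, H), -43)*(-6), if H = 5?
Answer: -258/13 ≈ -19.846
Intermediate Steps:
w = -1/13 (w = -2/26 = -2*1/26 = -1/13 ≈ -0.076923)
O(S, u) = -4 + 2*S*u (O(S, u) = (S*u + S*u) - 4 = 2*S*u - 4 = -4 + 2*S*u)
l(q, E) = -E/13
l(O(-3, H), -43)*(-6) = -1/13*(-43)*(-6) = (43/13)*(-6) = -258/13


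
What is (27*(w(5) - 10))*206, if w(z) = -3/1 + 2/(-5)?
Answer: -372654/5 ≈ -74531.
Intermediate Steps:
w(z) = -17/5 (w(z) = -3*1 + 2*(-1/5) = -3 - 2/5 = -17/5)
(27*(w(5) - 10))*206 = (27*(-17/5 - 10))*206 = (27*(-67/5))*206 = -1809/5*206 = -372654/5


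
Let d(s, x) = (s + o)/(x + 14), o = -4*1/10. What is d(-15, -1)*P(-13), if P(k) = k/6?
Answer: 77/30 ≈ 2.5667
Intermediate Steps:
o = -⅖ (o = -4*⅒ = -⅖ ≈ -0.40000)
d(s, x) = (-⅖ + s)/(14 + x) (d(s, x) = (s - ⅖)/(x + 14) = (-⅖ + s)/(14 + x))
P(k) = k/6 (P(k) = k*(⅙) = k/6)
d(-15, -1)*P(-13) = ((-⅖ - 15)/(14 - 1))*((⅙)*(-13)) = (-77/5/13)*(-13/6) = ((1/13)*(-77/5))*(-13/6) = -77/65*(-13/6) = 77/30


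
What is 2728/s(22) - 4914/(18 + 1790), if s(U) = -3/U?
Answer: -54261835/2712 ≈ -20008.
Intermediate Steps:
2728/s(22) - 4914/(18 + 1790) = 2728/((-3/22)) - 4914/(18 + 1790) = 2728/((-3*1/22)) - 4914/1808 = 2728/(-3/22) - 4914*1/1808 = 2728*(-22/3) - 2457/904 = -60016/3 - 2457/904 = -54261835/2712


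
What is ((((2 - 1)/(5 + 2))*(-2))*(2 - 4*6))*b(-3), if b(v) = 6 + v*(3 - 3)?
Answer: 264/7 ≈ 37.714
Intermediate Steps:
b(v) = 6 (b(v) = 6 + v*0 = 6 + 0 = 6)
((((2 - 1)/(5 + 2))*(-2))*(2 - 4*6))*b(-3) = ((((2 - 1)/(5 + 2))*(-2))*(2 - 4*6))*6 = (((1/7)*(-2))*(2 - 24))*6 = (((1*(⅐))*(-2))*(-22))*6 = (((⅐)*(-2))*(-22))*6 = -2/7*(-22)*6 = (44/7)*6 = 264/7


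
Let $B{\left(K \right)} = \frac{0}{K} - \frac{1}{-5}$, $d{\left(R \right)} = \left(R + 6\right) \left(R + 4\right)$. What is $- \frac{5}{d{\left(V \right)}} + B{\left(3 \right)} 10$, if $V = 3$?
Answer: $\frac{121}{63} \approx 1.9206$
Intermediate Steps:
$d{\left(R \right)} = \left(4 + R\right) \left(6 + R\right)$ ($d{\left(R \right)} = \left(6 + R\right) \left(4 + R\right) = \left(4 + R\right) \left(6 + R\right)$)
$B{\left(K \right)} = \frac{1}{5}$ ($B{\left(K \right)} = 0 - - \frac{1}{5} = 0 + \frac{1}{5} = \frac{1}{5}$)
$- \frac{5}{d{\left(V \right)}} + B{\left(3 \right)} 10 = - \frac{5}{24 + 3^{2} + 10 \cdot 3} + \frac{1}{5} \cdot 10 = - \frac{5}{24 + 9 + 30} + 2 = - \frac{5}{63} + 2 = \frac{121}{63}$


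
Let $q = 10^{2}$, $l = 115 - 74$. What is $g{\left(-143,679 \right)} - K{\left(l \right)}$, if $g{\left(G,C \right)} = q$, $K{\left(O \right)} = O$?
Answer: $59$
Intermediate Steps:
$l = 41$ ($l = 115 - 74 = 41$)
$q = 100$
$g{\left(G,C \right)} = 100$
$g{\left(-143,679 \right)} - K{\left(l \right)} = 100 - 41 = 59$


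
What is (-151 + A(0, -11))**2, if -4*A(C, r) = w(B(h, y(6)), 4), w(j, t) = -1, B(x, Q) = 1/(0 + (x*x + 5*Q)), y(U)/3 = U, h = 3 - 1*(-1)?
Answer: 363609/16 ≈ 22726.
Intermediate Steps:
h = 4 (h = 3 + 1 = 4)
y(U) = 3*U
B(x, Q) = 1/(x**2 + 5*Q) (B(x, Q) = 1/(0 + (x**2 + 5*Q)) = 1/(x**2 + 5*Q))
A(C, r) = 1/4 (A(C, r) = -1/4*(-1) = 1/4)
(-151 + A(0, -11))**2 = (-151 + 1/4)**2 = (-603/4)**2 = 363609/16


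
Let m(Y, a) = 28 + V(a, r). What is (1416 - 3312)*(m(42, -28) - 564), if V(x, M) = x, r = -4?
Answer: 1069344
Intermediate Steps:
m(Y, a) = 28 + a
(1416 - 3312)*(m(42, -28) - 564) = (1416 - 3312)*((28 - 28) - 564) = -1896*(0 - 564) = -1896*(-564) = 1069344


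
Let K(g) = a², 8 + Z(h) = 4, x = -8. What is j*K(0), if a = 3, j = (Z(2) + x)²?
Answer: 1296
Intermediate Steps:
Z(h) = -4 (Z(h) = -8 + 4 = -4)
j = 144 (j = (-4 - 8)² = (-12)² = 144)
K(g) = 9 (K(g) = 3² = 9)
j*K(0) = 144*9 = 1296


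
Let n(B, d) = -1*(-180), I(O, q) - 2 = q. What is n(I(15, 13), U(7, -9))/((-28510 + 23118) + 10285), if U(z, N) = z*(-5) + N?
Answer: 60/1631 ≈ 0.036787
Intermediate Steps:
I(O, q) = 2 + q
U(z, N) = N - 5*z (U(z, N) = -5*z + N = N - 5*z)
n(B, d) = 180
n(I(15, 13), U(7, -9))/((-28510 + 23118) + 10285) = 180/((-28510 + 23118) + 10285) = 180/(-5392 + 10285) = 180/4893 = 180*(1/4893) = 60/1631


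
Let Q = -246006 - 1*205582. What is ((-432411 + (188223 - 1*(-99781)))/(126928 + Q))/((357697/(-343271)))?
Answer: -49570735297/116129908020 ≈ -0.42686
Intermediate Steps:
Q = -451588 (Q = -246006 - 205582 = -451588)
((-432411 + (188223 - 1*(-99781)))/(126928 + Q))/((357697/(-343271))) = ((-432411 + (188223 - 1*(-99781)))/(126928 - 451588))/((357697/(-343271))) = ((-432411 + (188223 + 99781))/(-324660))/((357697*(-1/343271))) = ((-432411 + 288004)*(-1/324660))/(-357697/343271) = -144407*(-1/324660)*(-343271/357697) = (144407/324660)*(-343271/357697) = -49570735297/116129908020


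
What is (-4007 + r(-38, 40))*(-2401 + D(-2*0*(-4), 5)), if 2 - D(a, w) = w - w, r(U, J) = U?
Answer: 9703955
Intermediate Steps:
D(a, w) = 2 (D(a, w) = 2 - (w - w) = 2 - 1*0 = 2 + 0 = 2)
(-4007 + r(-38, 40))*(-2401 + D(-2*0*(-4), 5)) = (-4007 - 38)*(-2401 + 2) = -4045*(-2399) = 9703955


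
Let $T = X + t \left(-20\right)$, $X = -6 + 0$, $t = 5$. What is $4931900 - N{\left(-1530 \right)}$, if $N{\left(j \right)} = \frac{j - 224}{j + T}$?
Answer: $\frac{4034293323}{818} \approx 4.9319 \cdot 10^{6}$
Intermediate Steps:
$X = -6$
$T = -106$ ($T = -6 + 5 \left(-20\right) = -6 - 100 = -106$)
$N{\left(j \right)} = \frac{-224 + j}{-106 + j}$ ($N{\left(j \right)} = \frac{j - 224}{j - 106} = \frac{-224 + j}{-106 + j}$)
$4931900 - N{\left(-1530 \right)} = 4931900 - \frac{-224 - 1530}{-106 - 1530} = 4931900 - \frac{1}{-1636} \left(-1754\right) = 4931900 - \left(- \frac{1}{1636}\right) \left(-1754\right) = 4931900 - \frac{877}{818} = \frac{4034293323}{818}$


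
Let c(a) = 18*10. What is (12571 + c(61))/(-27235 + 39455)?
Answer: 12751/12220 ≈ 1.0435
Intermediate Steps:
c(a) = 180
(12571 + c(61))/(-27235 + 39455) = (12571 + 180)/(-27235 + 39455) = 12751/12220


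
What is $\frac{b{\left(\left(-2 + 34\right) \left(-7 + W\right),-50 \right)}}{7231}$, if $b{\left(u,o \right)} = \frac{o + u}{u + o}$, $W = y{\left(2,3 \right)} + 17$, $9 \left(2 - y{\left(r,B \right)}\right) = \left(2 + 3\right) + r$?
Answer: $\frac{1}{7231} \approx 0.00013829$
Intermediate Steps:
$y{\left(r,B \right)} = \frac{13}{9} - \frac{r}{9}$ ($y{\left(r,B \right)} = 2 - \frac{\left(2 + 3\right) + r}{9} = 2 - \frac{5 + r}{9} = 2 - \left(\frac{5}{9} + \frac{r}{9}\right) = \frac{13}{9} - \frac{r}{9}$)
$W = \frac{164}{9}$ ($W = \left(\frac{13}{9} - \frac{2}{9}\right) + 17 = \frac{11}{9} + 17 = \frac{164}{9} \approx 18.222$)
$b{\left(u,o \right)} = 1$ ($b{\left(u,o \right)} = \frac{o + u}{o + u} = 1$)
$\frac{b{\left(\left(-2 + 34\right) \left(-7 + W\right),-50 \right)}}{7231} = 1 \cdot \frac{1}{7231} = \frac{1}{7231}$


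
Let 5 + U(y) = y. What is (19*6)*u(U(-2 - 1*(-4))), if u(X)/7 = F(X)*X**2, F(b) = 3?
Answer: 21546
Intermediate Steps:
U(y) = -5 + y
u(X) = 21*X**2 (u(X) = 7*(3*X**2) = 21*X**2)
(19*6)*u(U(-2 - 1*(-4))) = (19*6)*(21*(-5 + (-2 - 1*(-4)))**2) = 114*(21*(-5 + (-2 + 4))**2) = 114*(21*(-5 + 2)**2) = 114*(21*(-3)**2) = 114*(21*9) = 114*189 = 21546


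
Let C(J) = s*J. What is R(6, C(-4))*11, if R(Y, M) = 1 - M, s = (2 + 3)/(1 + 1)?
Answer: 121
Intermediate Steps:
s = 5/2 ≈ 2.5000
C(J) = 5*J/2
R(6, C(-4))*11 = (1 - 5*(-4)/2)*11 = (1 - 1*(-10))*11 = (1 + 10)*11 = 11*11 = 121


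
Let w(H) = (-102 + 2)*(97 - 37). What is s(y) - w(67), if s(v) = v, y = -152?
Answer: 5848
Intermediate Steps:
w(H) = -6000 (w(H) = -100*60 = -6000)
s(y) - w(67) = -152 - 1*(-6000) = -152 + 6000 = 5848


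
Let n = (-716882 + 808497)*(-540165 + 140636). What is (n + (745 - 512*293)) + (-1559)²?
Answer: -36600568125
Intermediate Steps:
n = -36602849335 (n = 91615*(-399529) = -36602849335)
(n + (745 - 512*293)) + (-1559)² = (-36602849335 + (745 - 512*293)) + (-1559)² = (-36602849335 + (745 - 150016)) + 2430481 = (-36602849335 - 149271) + 2430481 = -36602998606 + 2430481 = -36600568125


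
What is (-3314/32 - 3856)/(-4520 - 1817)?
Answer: 63353/101392 ≈ 0.62483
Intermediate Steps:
(-3314/32 - 3856)/(-4520 - 1817) = (-3314*1/32 - 3856)/(-6337) = (-1657/16 - 3856)*(-1/6337) = -63353/16*(-1/6337) = 63353/101392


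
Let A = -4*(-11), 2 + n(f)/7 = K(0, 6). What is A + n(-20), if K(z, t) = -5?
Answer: -5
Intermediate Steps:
n(f) = -49 (n(f) = -14 + 7*(-5) = -14 - 35 = -49)
A = 44
A + n(-20) = 44 - 49 = -5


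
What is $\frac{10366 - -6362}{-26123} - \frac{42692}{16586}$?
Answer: $- \frac{696346862}{216638039} \approx -3.2143$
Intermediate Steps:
$\frac{10366 - -6362}{-26123} - \frac{42692}{16586} = \left(10366 + 6362\right) \left(- \frac{1}{26123}\right) - \frac{21346}{8293} = 16728 \left(- \frac{1}{26123}\right) - \frac{21346}{8293} = - \frac{16728}{26123} - \frac{21346}{8293} = - \frac{696346862}{216638039}$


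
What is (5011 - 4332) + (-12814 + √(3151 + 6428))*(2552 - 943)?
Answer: -20617047 + 1609*√9579 ≈ -2.0460e+7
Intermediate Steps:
(5011 - 4332) + (-12814 + √(3151 + 6428))*(2552 - 943) = 679 + (-12814 + √9579)*1609 = 679 + (-20617726 + 1609*√9579) = -20617047 + 1609*√9579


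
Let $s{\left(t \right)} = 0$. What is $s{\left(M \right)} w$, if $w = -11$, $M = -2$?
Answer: $0$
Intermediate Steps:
$s{\left(M \right)} w = 0 \left(-11\right) = 0$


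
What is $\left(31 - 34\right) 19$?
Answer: $-57$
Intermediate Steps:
$\left(31 - 34\right) 19 = \left(-3\right) 19 = -57$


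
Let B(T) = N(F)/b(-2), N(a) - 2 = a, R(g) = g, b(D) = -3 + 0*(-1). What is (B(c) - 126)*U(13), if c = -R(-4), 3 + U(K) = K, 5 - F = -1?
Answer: -3860/3 ≈ -1286.7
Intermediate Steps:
b(D) = -3 (b(D) = -3 + 0 = -3)
F = 6 (F = 5 - 1*(-1) = 5 + 1 = 6)
U(K) = -3 + K
c = 4 (c = -1*(-4) = 4)
N(a) = 2 + a
B(T) = -8/3 (B(T) = (2 + 6)/(-3) = 8*(-1/3) = -8/3)
(B(c) - 126)*U(13) = (-8/3 - 126)*(-3 + 13) = -386/3*10 = -3860/3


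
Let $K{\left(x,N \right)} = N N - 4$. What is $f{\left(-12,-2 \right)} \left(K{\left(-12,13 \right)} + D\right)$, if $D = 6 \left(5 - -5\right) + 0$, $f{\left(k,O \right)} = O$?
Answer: $-450$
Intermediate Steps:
$K{\left(x,N \right)} = -4 + N^{2}$ ($K{\left(x,N \right)} = N^{2} - 4 = -4 + N^{2}$)
$D = 60$ ($D = 6 \left(5 + 5\right) + 0 = 6 \cdot 10 + 0 = 60 + 0 = 60$)
$f{\left(-12,-2 \right)} \left(K{\left(-12,13 \right)} + D\right) = - 2 \left(\left(-4 + 13^{2}\right) + 60\right) = - 2 \left(\left(-4 + 169\right) + 60\right) = - 2 \left(165 + 60\right) = \left(-2\right) 225 = -450$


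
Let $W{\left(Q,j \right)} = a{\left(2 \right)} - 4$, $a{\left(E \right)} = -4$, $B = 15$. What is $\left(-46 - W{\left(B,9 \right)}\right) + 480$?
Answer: $442$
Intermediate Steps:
$W{\left(Q,j \right)} = -8$ ($W{\left(Q,j \right)} = -4 - 4 = -8$)
$\left(-46 - W{\left(B,9 \right)}\right) + 480 = \left(-46 - -8\right) + 480 = \left(-46 + 8\right) + 480 = -38 + 480 = 442$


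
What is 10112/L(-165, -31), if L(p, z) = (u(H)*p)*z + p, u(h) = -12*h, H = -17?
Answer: 10112/1043295 ≈ 0.0096924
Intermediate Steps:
L(p, z) = p + 204*p*z (L(p, z) = ((-12*(-17))*p)*z + p = (204*p)*z + p = 204*p*z + p = p + 204*p*z)
10112/L(-165, -31) = 10112/((-165*(1 + 204*(-31)))) = 10112/((-165*(1 - 6324))) = 10112/((-165*(-6323))) = 10112/1043295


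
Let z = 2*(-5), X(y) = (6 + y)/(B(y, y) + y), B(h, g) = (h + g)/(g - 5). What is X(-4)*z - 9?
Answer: -18/7 ≈ -2.5714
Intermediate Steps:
B(h, g) = (g + h)/(-5 + g)
X(y) = (6 + y)/(y + 2*y/(-5 + y)) (X(y) = (6 + y)/((y + y)/(-5 + y) + y) = (6 + y)/((2*y)/(-5 + y) + y) = (6 + y)/(2*y/(-5 + y) + y) = (6 + y)/(y + 2*y/(-5 + y)))
z = -10
X(-4)*z - 9 = ((-5 - 4)*(6 - 4)/((-4)*(-3 - 4)))*(-10) - 9 = -¼*(-9)*2/(-7)*(-10) - 9 = -¼*(-⅐)*(-9)*2*(-10) - 9 = -9/14*(-10) - 9 = 45/7 - 9 = -18/7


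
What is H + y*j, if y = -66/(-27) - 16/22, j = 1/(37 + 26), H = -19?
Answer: -118333/6237 ≈ -18.973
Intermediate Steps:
j = 1/63 ≈ 0.015873
y = 170/99 (y = -66*(-1/27) - 16*1/22 = 22/9 - 8/11 = 170/99 ≈ 1.7172)
H + y*j = -19 + (170/99)*(1/63) = -19 + 170/6237 = -118333/6237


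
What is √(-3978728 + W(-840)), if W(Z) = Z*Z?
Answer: 2*I*√818282 ≈ 1809.2*I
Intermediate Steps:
W(Z) = Z²
√(-3978728 + W(-840)) = √(-3978728 + (-840)²) = √(-3978728 + 705600) = √(-3273128) = 2*I*√818282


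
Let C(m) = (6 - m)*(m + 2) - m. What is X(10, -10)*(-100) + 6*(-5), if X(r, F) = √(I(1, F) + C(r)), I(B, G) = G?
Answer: -30 - 200*I*√17 ≈ -30.0 - 824.62*I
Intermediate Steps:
C(m) = -m + (2 + m)*(6 - m) (C(m) = (6 - m)*(2 + m) - m = (2 + m)*(6 - m) - m = -m + (2 + m)*(6 - m))
X(r, F) = √(12 + F - r² + 3*r) (X(r, F) = √(F + (12 - r² + 3*r)) = √(12 + F - r² + 3*r))
X(10, -10)*(-100) + 6*(-5) = √(12 - 10 - 1*10² + 3*10)*(-100) + 6*(-5) = √(12 - 10 - 1*100 + 30)*(-100) - 30 = √(12 - 10 - 100 + 30)*(-100) - 30 = √(-68)*(-100) - 30 = (2*I*√17)*(-100) - 30 = -200*I*√17 - 30 = -30 - 200*I*√17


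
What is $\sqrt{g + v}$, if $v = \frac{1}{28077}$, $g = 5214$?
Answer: $\frac{\sqrt{83883463467}}{4011} \approx 72.208$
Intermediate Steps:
$v = \frac{1}{28077} \approx 3.5616 \cdot 10^{-5}$
$\sqrt{g + v} = \sqrt{5214 + \frac{1}{28077}} = \sqrt{\frac{146393479}{28077}} = \frac{\sqrt{83883463467}}{4011}$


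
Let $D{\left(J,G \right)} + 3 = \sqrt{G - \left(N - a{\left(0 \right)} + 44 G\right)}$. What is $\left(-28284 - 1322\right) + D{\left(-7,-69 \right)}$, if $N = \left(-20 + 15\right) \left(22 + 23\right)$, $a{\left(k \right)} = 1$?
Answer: $-29609 + \sqrt{3193} \approx -29553.0$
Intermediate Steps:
$N = -225$ ($N = \left(-5\right) 45 = -225$)
$D{\left(J,G \right)} = -3 + \sqrt{226 - 43 G}$ ($D{\left(J,G \right)} = -3 + \sqrt{G - \left(-226 + 44 G\right)} = -3 + \sqrt{226 - 43 G}$)
$\left(-28284 - 1322\right) + D{\left(-7,-69 \right)} = \left(-28284 - 1322\right) - \left(3 - \sqrt{226 - -2967}\right) = -29606 - \left(3 - \sqrt{226 + 2967}\right) = -29606 - \left(3 - \sqrt{3193}\right) = -29609 + \sqrt{3193}$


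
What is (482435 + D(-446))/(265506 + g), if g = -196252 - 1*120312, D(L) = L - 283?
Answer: -240853/25529 ≈ -9.4345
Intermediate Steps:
D(L) = -283 + L
g = -316564 (g = -196252 - 120312 = -316564)
(482435 + D(-446))/(265506 + g) = (482435 + (-283 - 446))/(265506 - 316564) = (482435 - 729)/(-51058) = 481706*(-1/51058) = -240853/25529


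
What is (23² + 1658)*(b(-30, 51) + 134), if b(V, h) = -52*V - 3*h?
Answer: 3370167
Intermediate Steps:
(23² + 1658)*(b(-30, 51) + 134) = (23² + 1658)*((-52*(-30) - 3*51) + 134) = (529 + 1658)*((1560 - 153) + 134) = 2187*(1407 + 134) = 2187*1541 = 3370167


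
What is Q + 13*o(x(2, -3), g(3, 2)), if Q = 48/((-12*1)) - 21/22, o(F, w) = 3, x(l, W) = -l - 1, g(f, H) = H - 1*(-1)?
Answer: 749/22 ≈ 34.045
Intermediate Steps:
g(f, H) = 1 + H (g(f, H) = H + 1 = 1 + H)
x(l, W) = -1 - l
Q = -109/22 (Q = 48/(-12) - 21*1/22 = 48*(-1/12) - 21/22 = -4 - 21/22 = -109/22 ≈ -4.9545)
Q + 13*o(x(2, -3), g(3, 2)) = -109/22 + 13*3 = -109/22 + 39 = 749/22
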